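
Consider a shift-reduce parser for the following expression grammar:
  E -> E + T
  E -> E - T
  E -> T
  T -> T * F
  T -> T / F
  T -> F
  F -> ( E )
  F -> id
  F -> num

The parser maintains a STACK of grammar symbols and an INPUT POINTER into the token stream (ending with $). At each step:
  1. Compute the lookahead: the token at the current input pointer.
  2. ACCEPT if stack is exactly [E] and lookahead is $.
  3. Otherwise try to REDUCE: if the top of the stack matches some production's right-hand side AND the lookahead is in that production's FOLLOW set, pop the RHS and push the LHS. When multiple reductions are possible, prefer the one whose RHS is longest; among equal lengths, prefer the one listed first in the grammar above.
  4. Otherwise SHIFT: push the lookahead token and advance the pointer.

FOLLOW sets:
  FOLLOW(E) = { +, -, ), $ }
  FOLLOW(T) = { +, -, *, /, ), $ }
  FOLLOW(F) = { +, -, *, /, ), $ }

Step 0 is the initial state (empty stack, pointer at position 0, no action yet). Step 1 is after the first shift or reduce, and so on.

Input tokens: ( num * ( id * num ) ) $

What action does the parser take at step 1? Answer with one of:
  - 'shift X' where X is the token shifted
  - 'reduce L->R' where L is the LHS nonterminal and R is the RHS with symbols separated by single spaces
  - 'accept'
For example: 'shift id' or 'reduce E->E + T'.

Answer: shift (

Derivation:
Step 1: shift (. Stack=[(] ptr=1 lookahead=num remaining=[num * ( id * num ) ) $]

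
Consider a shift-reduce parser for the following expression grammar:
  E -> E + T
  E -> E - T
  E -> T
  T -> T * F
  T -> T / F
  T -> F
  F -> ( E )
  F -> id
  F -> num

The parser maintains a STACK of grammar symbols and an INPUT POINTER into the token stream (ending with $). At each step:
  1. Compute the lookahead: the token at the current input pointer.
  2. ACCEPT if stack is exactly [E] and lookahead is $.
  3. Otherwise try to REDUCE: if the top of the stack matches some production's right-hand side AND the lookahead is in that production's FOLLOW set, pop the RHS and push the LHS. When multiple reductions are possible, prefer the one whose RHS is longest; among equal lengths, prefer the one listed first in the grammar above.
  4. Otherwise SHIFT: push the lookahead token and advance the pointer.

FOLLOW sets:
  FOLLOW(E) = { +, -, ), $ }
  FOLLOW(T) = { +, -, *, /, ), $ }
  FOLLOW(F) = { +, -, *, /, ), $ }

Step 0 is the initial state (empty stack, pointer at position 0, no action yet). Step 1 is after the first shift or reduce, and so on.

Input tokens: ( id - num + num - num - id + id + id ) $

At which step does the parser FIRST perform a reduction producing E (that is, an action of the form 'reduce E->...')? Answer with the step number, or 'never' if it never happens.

Step 1: shift (. Stack=[(] ptr=1 lookahead=id remaining=[id - num + num - num - id + id + id ) $]
Step 2: shift id. Stack=[( id] ptr=2 lookahead=- remaining=[- num + num - num - id + id + id ) $]
Step 3: reduce F->id. Stack=[( F] ptr=2 lookahead=- remaining=[- num + num - num - id + id + id ) $]
Step 4: reduce T->F. Stack=[( T] ptr=2 lookahead=- remaining=[- num + num - num - id + id + id ) $]
Step 5: reduce E->T. Stack=[( E] ptr=2 lookahead=- remaining=[- num + num - num - id + id + id ) $]

Answer: 5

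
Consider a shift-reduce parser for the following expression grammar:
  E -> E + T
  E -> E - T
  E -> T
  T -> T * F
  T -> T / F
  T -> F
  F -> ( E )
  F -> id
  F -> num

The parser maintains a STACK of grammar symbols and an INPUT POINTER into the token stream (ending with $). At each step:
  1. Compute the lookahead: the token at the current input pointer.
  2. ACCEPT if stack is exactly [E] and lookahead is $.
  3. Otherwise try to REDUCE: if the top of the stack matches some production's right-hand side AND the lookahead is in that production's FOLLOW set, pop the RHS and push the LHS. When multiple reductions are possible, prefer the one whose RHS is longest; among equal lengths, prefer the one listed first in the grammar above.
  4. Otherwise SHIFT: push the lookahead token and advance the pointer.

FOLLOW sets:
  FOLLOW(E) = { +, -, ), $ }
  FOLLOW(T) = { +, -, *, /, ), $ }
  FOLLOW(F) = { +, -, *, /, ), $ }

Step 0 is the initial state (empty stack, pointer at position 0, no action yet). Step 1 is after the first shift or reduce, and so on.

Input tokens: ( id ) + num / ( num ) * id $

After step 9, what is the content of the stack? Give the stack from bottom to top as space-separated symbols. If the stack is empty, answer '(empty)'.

Answer: E

Derivation:
Step 1: shift (. Stack=[(] ptr=1 lookahead=id remaining=[id ) + num / ( num ) * id $]
Step 2: shift id. Stack=[( id] ptr=2 lookahead=) remaining=[) + num / ( num ) * id $]
Step 3: reduce F->id. Stack=[( F] ptr=2 lookahead=) remaining=[) + num / ( num ) * id $]
Step 4: reduce T->F. Stack=[( T] ptr=2 lookahead=) remaining=[) + num / ( num ) * id $]
Step 5: reduce E->T. Stack=[( E] ptr=2 lookahead=) remaining=[) + num / ( num ) * id $]
Step 6: shift ). Stack=[( E )] ptr=3 lookahead=+ remaining=[+ num / ( num ) * id $]
Step 7: reduce F->( E ). Stack=[F] ptr=3 lookahead=+ remaining=[+ num / ( num ) * id $]
Step 8: reduce T->F. Stack=[T] ptr=3 lookahead=+ remaining=[+ num / ( num ) * id $]
Step 9: reduce E->T. Stack=[E] ptr=3 lookahead=+ remaining=[+ num / ( num ) * id $]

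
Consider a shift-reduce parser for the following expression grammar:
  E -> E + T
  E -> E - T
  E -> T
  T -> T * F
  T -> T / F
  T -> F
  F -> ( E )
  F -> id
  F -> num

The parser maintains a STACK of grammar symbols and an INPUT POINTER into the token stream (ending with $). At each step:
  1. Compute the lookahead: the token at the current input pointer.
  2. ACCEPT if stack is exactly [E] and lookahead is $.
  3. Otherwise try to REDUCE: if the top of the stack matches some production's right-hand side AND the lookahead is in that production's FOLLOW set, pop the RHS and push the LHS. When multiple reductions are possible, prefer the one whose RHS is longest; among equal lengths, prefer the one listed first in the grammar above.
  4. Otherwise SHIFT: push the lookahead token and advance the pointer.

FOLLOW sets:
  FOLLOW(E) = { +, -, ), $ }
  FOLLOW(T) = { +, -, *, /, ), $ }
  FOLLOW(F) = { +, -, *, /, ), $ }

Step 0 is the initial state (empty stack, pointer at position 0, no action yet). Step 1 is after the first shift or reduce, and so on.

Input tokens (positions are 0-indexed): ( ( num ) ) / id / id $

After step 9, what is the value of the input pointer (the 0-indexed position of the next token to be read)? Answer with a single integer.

Answer: 4

Derivation:
Step 1: shift (. Stack=[(] ptr=1 lookahead=( remaining=[( num ) ) / id / id $]
Step 2: shift (. Stack=[( (] ptr=2 lookahead=num remaining=[num ) ) / id / id $]
Step 3: shift num. Stack=[( ( num] ptr=3 lookahead=) remaining=[) ) / id / id $]
Step 4: reduce F->num. Stack=[( ( F] ptr=3 lookahead=) remaining=[) ) / id / id $]
Step 5: reduce T->F. Stack=[( ( T] ptr=3 lookahead=) remaining=[) ) / id / id $]
Step 6: reduce E->T. Stack=[( ( E] ptr=3 lookahead=) remaining=[) ) / id / id $]
Step 7: shift ). Stack=[( ( E )] ptr=4 lookahead=) remaining=[) / id / id $]
Step 8: reduce F->( E ). Stack=[( F] ptr=4 lookahead=) remaining=[) / id / id $]
Step 9: reduce T->F. Stack=[( T] ptr=4 lookahead=) remaining=[) / id / id $]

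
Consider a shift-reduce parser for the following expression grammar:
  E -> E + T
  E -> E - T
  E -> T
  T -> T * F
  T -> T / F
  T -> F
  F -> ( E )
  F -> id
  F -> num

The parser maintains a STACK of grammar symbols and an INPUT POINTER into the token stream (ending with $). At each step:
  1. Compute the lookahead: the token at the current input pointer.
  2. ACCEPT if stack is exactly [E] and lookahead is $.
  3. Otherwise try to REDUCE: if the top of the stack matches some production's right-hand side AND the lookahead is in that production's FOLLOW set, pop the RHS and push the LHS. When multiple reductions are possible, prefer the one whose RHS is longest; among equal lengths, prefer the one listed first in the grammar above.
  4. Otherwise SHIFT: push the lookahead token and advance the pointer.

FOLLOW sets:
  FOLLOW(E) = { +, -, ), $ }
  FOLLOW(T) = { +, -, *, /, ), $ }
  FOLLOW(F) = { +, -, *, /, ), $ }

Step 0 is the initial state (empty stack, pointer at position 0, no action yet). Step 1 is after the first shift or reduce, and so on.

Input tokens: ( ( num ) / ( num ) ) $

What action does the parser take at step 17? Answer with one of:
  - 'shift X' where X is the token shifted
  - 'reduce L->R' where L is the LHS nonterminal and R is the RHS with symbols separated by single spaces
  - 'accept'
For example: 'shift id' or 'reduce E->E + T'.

Answer: reduce F->( E )

Derivation:
Step 1: shift (. Stack=[(] ptr=1 lookahead=( remaining=[( num ) / ( num ) ) $]
Step 2: shift (. Stack=[( (] ptr=2 lookahead=num remaining=[num ) / ( num ) ) $]
Step 3: shift num. Stack=[( ( num] ptr=3 lookahead=) remaining=[) / ( num ) ) $]
Step 4: reduce F->num. Stack=[( ( F] ptr=3 lookahead=) remaining=[) / ( num ) ) $]
Step 5: reduce T->F. Stack=[( ( T] ptr=3 lookahead=) remaining=[) / ( num ) ) $]
Step 6: reduce E->T. Stack=[( ( E] ptr=3 lookahead=) remaining=[) / ( num ) ) $]
Step 7: shift ). Stack=[( ( E )] ptr=4 lookahead=/ remaining=[/ ( num ) ) $]
Step 8: reduce F->( E ). Stack=[( F] ptr=4 lookahead=/ remaining=[/ ( num ) ) $]
Step 9: reduce T->F. Stack=[( T] ptr=4 lookahead=/ remaining=[/ ( num ) ) $]
Step 10: shift /. Stack=[( T /] ptr=5 lookahead=( remaining=[( num ) ) $]
Step 11: shift (. Stack=[( T / (] ptr=6 lookahead=num remaining=[num ) ) $]
Step 12: shift num. Stack=[( T / ( num] ptr=7 lookahead=) remaining=[) ) $]
Step 13: reduce F->num. Stack=[( T / ( F] ptr=7 lookahead=) remaining=[) ) $]
Step 14: reduce T->F. Stack=[( T / ( T] ptr=7 lookahead=) remaining=[) ) $]
Step 15: reduce E->T. Stack=[( T / ( E] ptr=7 lookahead=) remaining=[) ) $]
Step 16: shift ). Stack=[( T / ( E )] ptr=8 lookahead=) remaining=[) $]
Step 17: reduce F->( E ). Stack=[( T / F] ptr=8 lookahead=) remaining=[) $]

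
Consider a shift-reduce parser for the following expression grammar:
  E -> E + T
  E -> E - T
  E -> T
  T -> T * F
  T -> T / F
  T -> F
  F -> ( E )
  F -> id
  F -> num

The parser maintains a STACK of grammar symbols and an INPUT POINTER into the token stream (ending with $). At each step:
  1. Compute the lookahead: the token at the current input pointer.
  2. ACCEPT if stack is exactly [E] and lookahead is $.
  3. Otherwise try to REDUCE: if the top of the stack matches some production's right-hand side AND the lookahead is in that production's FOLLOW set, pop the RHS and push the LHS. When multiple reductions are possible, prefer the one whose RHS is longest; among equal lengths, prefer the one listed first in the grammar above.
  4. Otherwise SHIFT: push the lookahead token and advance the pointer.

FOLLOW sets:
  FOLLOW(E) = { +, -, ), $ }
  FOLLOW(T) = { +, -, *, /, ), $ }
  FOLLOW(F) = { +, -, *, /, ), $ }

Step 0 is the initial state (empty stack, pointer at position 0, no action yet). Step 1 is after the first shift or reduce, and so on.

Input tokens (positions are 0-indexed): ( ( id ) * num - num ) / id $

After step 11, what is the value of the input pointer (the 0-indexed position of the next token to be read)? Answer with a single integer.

Answer: 6

Derivation:
Step 1: shift (. Stack=[(] ptr=1 lookahead=( remaining=[( id ) * num - num ) / id $]
Step 2: shift (. Stack=[( (] ptr=2 lookahead=id remaining=[id ) * num - num ) / id $]
Step 3: shift id. Stack=[( ( id] ptr=3 lookahead=) remaining=[) * num - num ) / id $]
Step 4: reduce F->id. Stack=[( ( F] ptr=3 lookahead=) remaining=[) * num - num ) / id $]
Step 5: reduce T->F. Stack=[( ( T] ptr=3 lookahead=) remaining=[) * num - num ) / id $]
Step 6: reduce E->T. Stack=[( ( E] ptr=3 lookahead=) remaining=[) * num - num ) / id $]
Step 7: shift ). Stack=[( ( E )] ptr=4 lookahead=* remaining=[* num - num ) / id $]
Step 8: reduce F->( E ). Stack=[( F] ptr=4 lookahead=* remaining=[* num - num ) / id $]
Step 9: reduce T->F. Stack=[( T] ptr=4 lookahead=* remaining=[* num - num ) / id $]
Step 10: shift *. Stack=[( T *] ptr=5 lookahead=num remaining=[num - num ) / id $]
Step 11: shift num. Stack=[( T * num] ptr=6 lookahead=- remaining=[- num ) / id $]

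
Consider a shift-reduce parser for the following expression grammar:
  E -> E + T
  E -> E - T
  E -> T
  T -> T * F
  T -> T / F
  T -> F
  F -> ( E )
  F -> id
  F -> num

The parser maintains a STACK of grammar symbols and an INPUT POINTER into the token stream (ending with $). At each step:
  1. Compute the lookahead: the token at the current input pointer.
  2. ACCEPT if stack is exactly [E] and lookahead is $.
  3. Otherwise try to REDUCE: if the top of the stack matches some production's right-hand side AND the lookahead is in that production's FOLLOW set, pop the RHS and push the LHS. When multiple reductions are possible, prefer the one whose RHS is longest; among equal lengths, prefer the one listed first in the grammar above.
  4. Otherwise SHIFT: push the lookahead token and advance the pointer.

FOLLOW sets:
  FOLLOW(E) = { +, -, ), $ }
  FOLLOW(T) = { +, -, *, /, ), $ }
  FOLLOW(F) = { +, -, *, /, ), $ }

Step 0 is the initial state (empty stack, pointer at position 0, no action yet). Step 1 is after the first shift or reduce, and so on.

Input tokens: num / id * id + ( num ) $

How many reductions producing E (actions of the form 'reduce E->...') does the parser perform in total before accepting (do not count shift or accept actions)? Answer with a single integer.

Answer: 3

Derivation:
Step 1: shift num. Stack=[num] ptr=1 lookahead=/ remaining=[/ id * id + ( num ) $]
Step 2: reduce F->num. Stack=[F] ptr=1 lookahead=/ remaining=[/ id * id + ( num ) $]
Step 3: reduce T->F. Stack=[T] ptr=1 lookahead=/ remaining=[/ id * id + ( num ) $]
Step 4: shift /. Stack=[T /] ptr=2 lookahead=id remaining=[id * id + ( num ) $]
Step 5: shift id. Stack=[T / id] ptr=3 lookahead=* remaining=[* id + ( num ) $]
Step 6: reduce F->id. Stack=[T / F] ptr=3 lookahead=* remaining=[* id + ( num ) $]
Step 7: reduce T->T / F. Stack=[T] ptr=3 lookahead=* remaining=[* id + ( num ) $]
Step 8: shift *. Stack=[T *] ptr=4 lookahead=id remaining=[id + ( num ) $]
Step 9: shift id. Stack=[T * id] ptr=5 lookahead=+ remaining=[+ ( num ) $]
Step 10: reduce F->id. Stack=[T * F] ptr=5 lookahead=+ remaining=[+ ( num ) $]
Step 11: reduce T->T * F. Stack=[T] ptr=5 lookahead=+ remaining=[+ ( num ) $]
Step 12: reduce E->T. Stack=[E] ptr=5 lookahead=+ remaining=[+ ( num ) $]
Step 13: shift +. Stack=[E +] ptr=6 lookahead=( remaining=[( num ) $]
Step 14: shift (. Stack=[E + (] ptr=7 lookahead=num remaining=[num ) $]
Step 15: shift num. Stack=[E + ( num] ptr=8 lookahead=) remaining=[) $]
Step 16: reduce F->num. Stack=[E + ( F] ptr=8 lookahead=) remaining=[) $]
Step 17: reduce T->F. Stack=[E + ( T] ptr=8 lookahead=) remaining=[) $]
Step 18: reduce E->T. Stack=[E + ( E] ptr=8 lookahead=) remaining=[) $]
Step 19: shift ). Stack=[E + ( E )] ptr=9 lookahead=$ remaining=[$]
Step 20: reduce F->( E ). Stack=[E + F] ptr=9 lookahead=$ remaining=[$]
Step 21: reduce T->F. Stack=[E + T] ptr=9 lookahead=$ remaining=[$]
Step 22: reduce E->E + T. Stack=[E] ptr=9 lookahead=$ remaining=[$]
Step 23: accept. Stack=[E] ptr=9 lookahead=$ remaining=[$]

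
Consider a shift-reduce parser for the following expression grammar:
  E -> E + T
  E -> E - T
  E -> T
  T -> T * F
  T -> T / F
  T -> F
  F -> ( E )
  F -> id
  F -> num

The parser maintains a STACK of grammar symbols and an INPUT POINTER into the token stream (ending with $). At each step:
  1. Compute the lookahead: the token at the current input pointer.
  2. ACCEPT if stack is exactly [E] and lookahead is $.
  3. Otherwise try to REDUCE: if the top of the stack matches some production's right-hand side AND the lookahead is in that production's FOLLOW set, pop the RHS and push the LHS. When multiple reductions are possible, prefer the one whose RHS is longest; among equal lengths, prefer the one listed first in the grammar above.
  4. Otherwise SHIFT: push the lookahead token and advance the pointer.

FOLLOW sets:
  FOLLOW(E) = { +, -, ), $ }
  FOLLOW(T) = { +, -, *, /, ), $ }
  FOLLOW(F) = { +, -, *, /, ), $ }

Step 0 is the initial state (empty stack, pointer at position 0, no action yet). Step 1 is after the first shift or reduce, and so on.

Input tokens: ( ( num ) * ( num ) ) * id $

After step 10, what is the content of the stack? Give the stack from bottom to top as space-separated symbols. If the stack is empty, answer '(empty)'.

Step 1: shift (. Stack=[(] ptr=1 lookahead=( remaining=[( num ) * ( num ) ) * id $]
Step 2: shift (. Stack=[( (] ptr=2 lookahead=num remaining=[num ) * ( num ) ) * id $]
Step 3: shift num. Stack=[( ( num] ptr=3 lookahead=) remaining=[) * ( num ) ) * id $]
Step 4: reduce F->num. Stack=[( ( F] ptr=3 lookahead=) remaining=[) * ( num ) ) * id $]
Step 5: reduce T->F. Stack=[( ( T] ptr=3 lookahead=) remaining=[) * ( num ) ) * id $]
Step 6: reduce E->T. Stack=[( ( E] ptr=3 lookahead=) remaining=[) * ( num ) ) * id $]
Step 7: shift ). Stack=[( ( E )] ptr=4 lookahead=* remaining=[* ( num ) ) * id $]
Step 8: reduce F->( E ). Stack=[( F] ptr=4 lookahead=* remaining=[* ( num ) ) * id $]
Step 9: reduce T->F. Stack=[( T] ptr=4 lookahead=* remaining=[* ( num ) ) * id $]
Step 10: shift *. Stack=[( T *] ptr=5 lookahead=( remaining=[( num ) ) * id $]

Answer: ( T *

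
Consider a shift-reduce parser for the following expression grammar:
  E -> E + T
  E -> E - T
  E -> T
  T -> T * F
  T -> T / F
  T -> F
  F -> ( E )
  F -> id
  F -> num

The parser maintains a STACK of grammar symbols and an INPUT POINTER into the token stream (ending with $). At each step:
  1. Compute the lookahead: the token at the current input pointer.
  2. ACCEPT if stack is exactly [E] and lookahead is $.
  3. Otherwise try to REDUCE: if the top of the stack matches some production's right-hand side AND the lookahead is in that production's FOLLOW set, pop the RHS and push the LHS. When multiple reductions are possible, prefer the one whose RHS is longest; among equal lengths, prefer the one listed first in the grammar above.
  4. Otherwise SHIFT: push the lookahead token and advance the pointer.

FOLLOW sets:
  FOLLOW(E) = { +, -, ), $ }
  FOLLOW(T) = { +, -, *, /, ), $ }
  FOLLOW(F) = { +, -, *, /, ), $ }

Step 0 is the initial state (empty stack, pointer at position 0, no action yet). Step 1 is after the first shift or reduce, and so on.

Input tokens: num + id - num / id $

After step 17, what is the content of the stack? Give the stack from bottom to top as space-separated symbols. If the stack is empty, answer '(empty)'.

Answer: E - T

Derivation:
Step 1: shift num. Stack=[num] ptr=1 lookahead=+ remaining=[+ id - num / id $]
Step 2: reduce F->num. Stack=[F] ptr=1 lookahead=+ remaining=[+ id - num / id $]
Step 3: reduce T->F. Stack=[T] ptr=1 lookahead=+ remaining=[+ id - num / id $]
Step 4: reduce E->T. Stack=[E] ptr=1 lookahead=+ remaining=[+ id - num / id $]
Step 5: shift +. Stack=[E +] ptr=2 lookahead=id remaining=[id - num / id $]
Step 6: shift id. Stack=[E + id] ptr=3 lookahead=- remaining=[- num / id $]
Step 7: reduce F->id. Stack=[E + F] ptr=3 lookahead=- remaining=[- num / id $]
Step 8: reduce T->F. Stack=[E + T] ptr=3 lookahead=- remaining=[- num / id $]
Step 9: reduce E->E + T. Stack=[E] ptr=3 lookahead=- remaining=[- num / id $]
Step 10: shift -. Stack=[E -] ptr=4 lookahead=num remaining=[num / id $]
Step 11: shift num. Stack=[E - num] ptr=5 lookahead=/ remaining=[/ id $]
Step 12: reduce F->num. Stack=[E - F] ptr=5 lookahead=/ remaining=[/ id $]
Step 13: reduce T->F. Stack=[E - T] ptr=5 lookahead=/ remaining=[/ id $]
Step 14: shift /. Stack=[E - T /] ptr=6 lookahead=id remaining=[id $]
Step 15: shift id. Stack=[E - T / id] ptr=7 lookahead=$ remaining=[$]
Step 16: reduce F->id. Stack=[E - T / F] ptr=7 lookahead=$ remaining=[$]
Step 17: reduce T->T / F. Stack=[E - T] ptr=7 lookahead=$ remaining=[$]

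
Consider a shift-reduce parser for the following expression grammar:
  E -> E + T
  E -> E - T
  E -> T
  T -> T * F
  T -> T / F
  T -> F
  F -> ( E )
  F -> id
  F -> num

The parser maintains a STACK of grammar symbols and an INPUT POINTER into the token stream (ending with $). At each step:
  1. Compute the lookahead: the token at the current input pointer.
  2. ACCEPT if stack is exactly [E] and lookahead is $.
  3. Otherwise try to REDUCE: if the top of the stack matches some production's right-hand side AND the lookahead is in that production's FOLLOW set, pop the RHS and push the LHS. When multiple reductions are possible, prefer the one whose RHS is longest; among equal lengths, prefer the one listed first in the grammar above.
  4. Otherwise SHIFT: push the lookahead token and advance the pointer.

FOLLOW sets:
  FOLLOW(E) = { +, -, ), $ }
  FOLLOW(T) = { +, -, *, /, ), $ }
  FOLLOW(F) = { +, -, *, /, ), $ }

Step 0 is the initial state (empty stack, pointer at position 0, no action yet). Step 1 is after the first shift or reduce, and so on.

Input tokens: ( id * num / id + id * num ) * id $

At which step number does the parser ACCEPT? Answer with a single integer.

Step 1: shift (. Stack=[(] ptr=1 lookahead=id remaining=[id * num / id + id * num ) * id $]
Step 2: shift id. Stack=[( id] ptr=2 lookahead=* remaining=[* num / id + id * num ) * id $]
Step 3: reduce F->id. Stack=[( F] ptr=2 lookahead=* remaining=[* num / id + id * num ) * id $]
Step 4: reduce T->F. Stack=[( T] ptr=2 lookahead=* remaining=[* num / id + id * num ) * id $]
Step 5: shift *. Stack=[( T *] ptr=3 lookahead=num remaining=[num / id + id * num ) * id $]
Step 6: shift num. Stack=[( T * num] ptr=4 lookahead=/ remaining=[/ id + id * num ) * id $]
Step 7: reduce F->num. Stack=[( T * F] ptr=4 lookahead=/ remaining=[/ id + id * num ) * id $]
Step 8: reduce T->T * F. Stack=[( T] ptr=4 lookahead=/ remaining=[/ id + id * num ) * id $]
Step 9: shift /. Stack=[( T /] ptr=5 lookahead=id remaining=[id + id * num ) * id $]
Step 10: shift id. Stack=[( T / id] ptr=6 lookahead=+ remaining=[+ id * num ) * id $]
Step 11: reduce F->id. Stack=[( T / F] ptr=6 lookahead=+ remaining=[+ id * num ) * id $]
Step 12: reduce T->T / F. Stack=[( T] ptr=6 lookahead=+ remaining=[+ id * num ) * id $]
Step 13: reduce E->T. Stack=[( E] ptr=6 lookahead=+ remaining=[+ id * num ) * id $]
Step 14: shift +. Stack=[( E +] ptr=7 lookahead=id remaining=[id * num ) * id $]
Step 15: shift id. Stack=[( E + id] ptr=8 lookahead=* remaining=[* num ) * id $]
Step 16: reduce F->id. Stack=[( E + F] ptr=8 lookahead=* remaining=[* num ) * id $]
Step 17: reduce T->F. Stack=[( E + T] ptr=8 lookahead=* remaining=[* num ) * id $]
Step 18: shift *. Stack=[( E + T *] ptr=9 lookahead=num remaining=[num ) * id $]
Step 19: shift num. Stack=[( E + T * num] ptr=10 lookahead=) remaining=[) * id $]
Step 20: reduce F->num. Stack=[( E + T * F] ptr=10 lookahead=) remaining=[) * id $]
Step 21: reduce T->T * F. Stack=[( E + T] ptr=10 lookahead=) remaining=[) * id $]
Step 22: reduce E->E + T. Stack=[( E] ptr=10 lookahead=) remaining=[) * id $]
Step 23: shift ). Stack=[( E )] ptr=11 lookahead=* remaining=[* id $]
Step 24: reduce F->( E ). Stack=[F] ptr=11 lookahead=* remaining=[* id $]
Step 25: reduce T->F. Stack=[T] ptr=11 lookahead=* remaining=[* id $]
Step 26: shift *. Stack=[T *] ptr=12 lookahead=id remaining=[id $]
Step 27: shift id. Stack=[T * id] ptr=13 lookahead=$ remaining=[$]
Step 28: reduce F->id. Stack=[T * F] ptr=13 lookahead=$ remaining=[$]
Step 29: reduce T->T * F. Stack=[T] ptr=13 lookahead=$ remaining=[$]
Step 30: reduce E->T. Stack=[E] ptr=13 lookahead=$ remaining=[$]
Step 31: accept. Stack=[E] ptr=13 lookahead=$ remaining=[$]

Answer: 31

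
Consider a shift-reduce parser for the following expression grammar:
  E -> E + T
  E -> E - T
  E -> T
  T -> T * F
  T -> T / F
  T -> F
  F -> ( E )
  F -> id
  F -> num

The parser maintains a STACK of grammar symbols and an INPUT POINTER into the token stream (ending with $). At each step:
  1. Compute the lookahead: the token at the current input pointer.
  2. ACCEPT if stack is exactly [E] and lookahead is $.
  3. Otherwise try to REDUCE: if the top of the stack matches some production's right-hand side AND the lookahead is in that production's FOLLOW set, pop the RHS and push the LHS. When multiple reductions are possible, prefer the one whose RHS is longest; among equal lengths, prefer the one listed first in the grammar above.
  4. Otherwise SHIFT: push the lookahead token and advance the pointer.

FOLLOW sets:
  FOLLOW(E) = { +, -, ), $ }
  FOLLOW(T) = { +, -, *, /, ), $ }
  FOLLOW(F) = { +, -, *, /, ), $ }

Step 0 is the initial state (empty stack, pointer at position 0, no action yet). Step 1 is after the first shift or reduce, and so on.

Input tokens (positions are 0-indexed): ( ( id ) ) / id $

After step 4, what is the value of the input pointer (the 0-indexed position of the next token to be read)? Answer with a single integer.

Step 1: shift (. Stack=[(] ptr=1 lookahead=( remaining=[( id ) ) / id $]
Step 2: shift (. Stack=[( (] ptr=2 lookahead=id remaining=[id ) ) / id $]
Step 3: shift id. Stack=[( ( id] ptr=3 lookahead=) remaining=[) ) / id $]
Step 4: reduce F->id. Stack=[( ( F] ptr=3 lookahead=) remaining=[) ) / id $]

Answer: 3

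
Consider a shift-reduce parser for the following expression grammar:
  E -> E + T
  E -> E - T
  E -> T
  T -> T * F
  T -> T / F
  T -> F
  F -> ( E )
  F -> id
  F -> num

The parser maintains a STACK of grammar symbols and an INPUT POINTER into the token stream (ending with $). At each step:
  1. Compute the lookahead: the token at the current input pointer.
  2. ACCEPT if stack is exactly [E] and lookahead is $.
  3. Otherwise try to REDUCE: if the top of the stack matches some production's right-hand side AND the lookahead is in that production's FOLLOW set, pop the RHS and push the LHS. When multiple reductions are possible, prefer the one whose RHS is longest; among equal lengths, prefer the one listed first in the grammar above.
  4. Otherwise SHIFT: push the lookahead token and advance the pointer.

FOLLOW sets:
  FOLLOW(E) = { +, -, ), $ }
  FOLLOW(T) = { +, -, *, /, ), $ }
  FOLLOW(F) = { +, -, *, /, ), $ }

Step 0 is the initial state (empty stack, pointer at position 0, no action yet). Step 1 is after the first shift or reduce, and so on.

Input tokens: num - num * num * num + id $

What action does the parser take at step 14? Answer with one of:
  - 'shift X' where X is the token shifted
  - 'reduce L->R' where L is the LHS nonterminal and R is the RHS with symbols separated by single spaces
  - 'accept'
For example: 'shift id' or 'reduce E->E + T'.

Answer: shift num

Derivation:
Step 1: shift num. Stack=[num] ptr=1 lookahead=- remaining=[- num * num * num + id $]
Step 2: reduce F->num. Stack=[F] ptr=1 lookahead=- remaining=[- num * num * num + id $]
Step 3: reduce T->F. Stack=[T] ptr=1 lookahead=- remaining=[- num * num * num + id $]
Step 4: reduce E->T. Stack=[E] ptr=1 lookahead=- remaining=[- num * num * num + id $]
Step 5: shift -. Stack=[E -] ptr=2 lookahead=num remaining=[num * num * num + id $]
Step 6: shift num. Stack=[E - num] ptr=3 lookahead=* remaining=[* num * num + id $]
Step 7: reduce F->num. Stack=[E - F] ptr=3 lookahead=* remaining=[* num * num + id $]
Step 8: reduce T->F. Stack=[E - T] ptr=3 lookahead=* remaining=[* num * num + id $]
Step 9: shift *. Stack=[E - T *] ptr=4 lookahead=num remaining=[num * num + id $]
Step 10: shift num. Stack=[E - T * num] ptr=5 lookahead=* remaining=[* num + id $]
Step 11: reduce F->num. Stack=[E - T * F] ptr=5 lookahead=* remaining=[* num + id $]
Step 12: reduce T->T * F. Stack=[E - T] ptr=5 lookahead=* remaining=[* num + id $]
Step 13: shift *. Stack=[E - T *] ptr=6 lookahead=num remaining=[num + id $]
Step 14: shift num. Stack=[E - T * num] ptr=7 lookahead=+ remaining=[+ id $]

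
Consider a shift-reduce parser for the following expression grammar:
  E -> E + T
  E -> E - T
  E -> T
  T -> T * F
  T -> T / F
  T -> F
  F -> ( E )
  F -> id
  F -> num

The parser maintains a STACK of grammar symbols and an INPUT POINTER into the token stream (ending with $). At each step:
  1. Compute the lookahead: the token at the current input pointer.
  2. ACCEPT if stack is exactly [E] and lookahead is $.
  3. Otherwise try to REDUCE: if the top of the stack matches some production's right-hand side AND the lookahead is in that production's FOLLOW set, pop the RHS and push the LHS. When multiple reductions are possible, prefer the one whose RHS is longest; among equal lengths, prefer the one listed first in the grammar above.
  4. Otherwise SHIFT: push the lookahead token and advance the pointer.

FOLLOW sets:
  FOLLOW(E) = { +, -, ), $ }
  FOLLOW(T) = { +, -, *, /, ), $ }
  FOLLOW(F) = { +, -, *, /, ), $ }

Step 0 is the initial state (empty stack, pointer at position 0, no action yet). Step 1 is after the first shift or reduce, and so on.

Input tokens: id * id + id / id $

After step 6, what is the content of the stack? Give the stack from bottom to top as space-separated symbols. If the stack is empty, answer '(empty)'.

Answer: T * F

Derivation:
Step 1: shift id. Stack=[id] ptr=1 lookahead=* remaining=[* id + id / id $]
Step 2: reduce F->id. Stack=[F] ptr=1 lookahead=* remaining=[* id + id / id $]
Step 3: reduce T->F. Stack=[T] ptr=1 lookahead=* remaining=[* id + id / id $]
Step 4: shift *. Stack=[T *] ptr=2 lookahead=id remaining=[id + id / id $]
Step 5: shift id. Stack=[T * id] ptr=3 lookahead=+ remaining=[+ id / id $]
Step 6: reduce F->id. Stack=[T * F] ptr=3 lookahead=+ remaining=[+ id / id $]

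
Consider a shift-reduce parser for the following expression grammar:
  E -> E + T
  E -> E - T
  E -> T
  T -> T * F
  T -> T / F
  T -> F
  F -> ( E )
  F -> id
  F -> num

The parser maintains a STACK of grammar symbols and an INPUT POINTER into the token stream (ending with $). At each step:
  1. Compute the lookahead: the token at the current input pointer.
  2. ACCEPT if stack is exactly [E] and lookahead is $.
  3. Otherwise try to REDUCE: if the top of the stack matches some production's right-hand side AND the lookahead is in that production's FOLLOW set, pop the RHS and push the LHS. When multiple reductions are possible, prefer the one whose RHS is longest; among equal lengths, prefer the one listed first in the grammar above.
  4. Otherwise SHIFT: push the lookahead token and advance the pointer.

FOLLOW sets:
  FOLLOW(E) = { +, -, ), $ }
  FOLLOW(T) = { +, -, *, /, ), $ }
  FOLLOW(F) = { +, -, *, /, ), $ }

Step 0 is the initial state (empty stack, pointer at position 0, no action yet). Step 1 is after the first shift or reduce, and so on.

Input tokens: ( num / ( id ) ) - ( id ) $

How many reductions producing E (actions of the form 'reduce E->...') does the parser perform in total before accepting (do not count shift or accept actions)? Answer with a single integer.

Step 1: shift (. Stack=[(] ptr=1 lookahead=num remaining=[num / ( id ) ) - ( id ) $]
Step 2: shift num. Stack=[( num] ptr=2 lookahead=/ remaining=[/ ( id ) ) - ( id ) $]
Step 3: reduce F->num. Stack=[( F] ptr=2 lookahead=/ remaining=[/ ( id ) ) - ( id ) $]
Step 4: reduce T->F. Stack=[( T] ptr=2 lookahead=/ remaining=[/ ( id ) ) - ( id ) $]
Step 5: shift /. Stack=[( T /] ptr=3 lookahead=( remaining=[( id ) ) - ( id ) $]
Step 6: shift (. Stack=[( T / (] ptr=4 lookahead=id remaining=[id ) ) - ( id ) $]
Step 7: shift id. Stack=[( T / ( id] ptr=5 lookahead=) remaining=[) ) - ( id ) $]
Step 8: reduce F->id. Stack=[( T / ( F] ptr=5 lookahead=) remaining=[) ) - ( id ) $]
Step 9: reduce T->F. Stack=[( T / ( T] ptr=5 lookahead=) remaining=[) ) - ( id ) $]
Step 10: reduce E->T. Stack=[( T / ( E] ptr=5 lookahead=) remaining=[) ) - ( id ) $]
Step 11: shift ). Stack=[( T / ( E )] ptr=6 lookahead=) remaining=[) - ( id ) $]
Step 12: reduce F->( E ). Stack=[( T / F] ptr=6 lookahead=) remaining=[) - ( id ) $]
Step 13: reduce T->T / F. Stack=[( T] ptr=6 lookahead=) remaining=[) - ( id ) $]
Step 14: reduce E->T. Stack=[( E] ptr=6 lookahead=) remaining=[) - ( id ) $]
Step 15: shift ). Stack=[( E )] ptr=7 lookahead=- remaining=[- ( id ) $]
Step 16: reduce F->( E ). Stack=[F] ptr=7 lookahead=- remaining=[- ( id ) $]
Step 17: reduce T->F. Stack=[T] ptr=7 lookahead=- remaining=[- ( id ) $]
Step 18: reduce E->T. Stack=[E] ptr=7 lookahead=- remaining=[- ( id ) $]
Step 19: shift -. Stack=[E -] ptr=8 lookahead=( remaining=[( id ) $]
Step 20: shift (. Stack=[E - (] ptr=9 lookahead=id remaining=[id ) $]
Step 21: shift id. Stack=[E - ( id] ptr=10 lookahead=) remaining=[) $]
Step 22: reduce F->id. Stack=[E - ( F] ptr=10 lookahead=) remaining=[) $]
Step 23: reduce T->F. Stack=[E - ( T] ptr=10 lookahead=) remaining=[) $]
Step 24: reduce E->T. Stack=[E - ( E] ptr=10 lookahead=) remaining=[) $]
Step 25: shift ). Stack=[E - ( E )] ptr=11 lookahead=$ remaining=[$]
Step 26: reduce F->( E ). Stack=[E - F] ptr=11 lookahead=$ remaining=[$]
Step 27: reduce T->F. Stack=[E - T] ptr=11 lookahead=$ remaining=[$]
Step 28: reduce E->E - T. Stack=[E] ptr=11 lookahead=$ remaining=[$]
Step 29: accept. Stack=[E] ptr=11 lookahead=$ remaining=[$]

Answer: 5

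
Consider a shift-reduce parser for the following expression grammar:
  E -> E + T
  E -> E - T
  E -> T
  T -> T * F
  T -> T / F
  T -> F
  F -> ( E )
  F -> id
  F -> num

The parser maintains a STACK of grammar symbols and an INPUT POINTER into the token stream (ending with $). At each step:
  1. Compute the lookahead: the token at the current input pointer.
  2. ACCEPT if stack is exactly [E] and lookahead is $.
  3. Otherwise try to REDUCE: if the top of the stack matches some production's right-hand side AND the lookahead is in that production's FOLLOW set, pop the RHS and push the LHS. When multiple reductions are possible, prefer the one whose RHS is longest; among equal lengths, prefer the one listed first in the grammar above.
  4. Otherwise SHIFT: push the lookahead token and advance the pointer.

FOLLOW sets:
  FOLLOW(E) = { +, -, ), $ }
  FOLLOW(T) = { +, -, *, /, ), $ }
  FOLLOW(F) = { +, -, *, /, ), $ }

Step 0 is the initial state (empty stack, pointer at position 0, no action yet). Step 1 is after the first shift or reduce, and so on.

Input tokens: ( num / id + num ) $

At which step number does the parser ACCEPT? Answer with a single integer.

Answer: 19

Derivation:
Step 1: shift (. Stack=[(] ptr=1 lookahead=num remaining=[num / id + num ) $]
Step 2: shift num. Stack=[( num] ptr=2 lookahead=/ remaining=[/ id + num ) $]
Step 3: reduce F->num. Stack=[( F] ptr=2 lookahead=/ remaining=[/ id + num ) $]
Step 4: reduce T->F. Stack=[( T] ptr=2 lookahead=/ remaining=[/ id + num ) $]
Step 5: shift /. Stack=[( T /] ptr=3 lookahead=id remaining=[id + num ) $]
Step 6: shift id. Stack=[( T / id] ptr=4 lookahead=+ remaining=[+ num ) $]
Step 7: reduce F->id. Stack=[( T / F] ptr=4 lookahead=+ remaining=[+ num ) $]
Step 8: reduce T->T / F. Stack=[( T] ptr=4 lookahead=+ remaining=[+ num ) $]
Step 9: reduce E->T. Stack=[( E] ptr=4 lookahead=+ remaining=[+ num ) $]
Step 10: shift +. Stack=[( E +] ptr=5 lookahead=num remaining=[num ) $]
Step 11: shift num. Stack=[( E + num] ptr=6 lookahead=) remaining=[) $]
Step 12: reduce F->num. Stack=[( E + F] ptr=6 lookahead=) remaining=[) $]
Step 13: reduce T->F. Stack=[( E + T] ptr=6 lookahead=) remaining=[) $]
Step 14: reduce E->E + T. Stack=[( E] ptr=6 lookahead=) remaining=[) $]
Step 15: shift ). Stack=[( E )] ptr=7 lookahead=$ remaining=[$]
Step 16: reduce F->( E ). Stack=[F] ptr=7 lookahead=$ remaining=[$]
Step 17: reduce T->F. Stack=[T] ptr=7 lookahead=$ remaining=[$]
Step 18: reduce E->T. Stack=[E] ptr=7 lookahead=$ remaining=[$]
Step 19: accept. Stack=[E] ptr=7 lookahead=$ remaining=[$]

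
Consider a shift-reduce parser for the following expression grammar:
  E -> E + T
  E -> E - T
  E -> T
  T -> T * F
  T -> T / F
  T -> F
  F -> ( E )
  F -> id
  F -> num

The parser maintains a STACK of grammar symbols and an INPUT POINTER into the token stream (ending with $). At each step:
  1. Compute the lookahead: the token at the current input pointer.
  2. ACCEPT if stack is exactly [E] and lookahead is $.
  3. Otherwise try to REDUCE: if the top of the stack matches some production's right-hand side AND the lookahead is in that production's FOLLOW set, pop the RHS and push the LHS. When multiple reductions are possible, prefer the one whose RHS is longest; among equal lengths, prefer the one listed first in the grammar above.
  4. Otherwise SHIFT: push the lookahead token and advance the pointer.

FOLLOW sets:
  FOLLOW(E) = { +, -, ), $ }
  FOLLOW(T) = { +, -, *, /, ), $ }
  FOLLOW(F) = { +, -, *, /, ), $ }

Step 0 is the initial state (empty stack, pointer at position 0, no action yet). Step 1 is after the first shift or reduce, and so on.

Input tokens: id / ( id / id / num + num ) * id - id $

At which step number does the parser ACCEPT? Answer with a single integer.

Step 1: shift id. Stack=[id] ptr=1 lookahead=/ remaining=[/ ( id / id / num + num ) * id - id $]
Step 2: reduce F->id. Stack=[F] ptr=1 lookahead=/ remaining=[/ ( id / id / num + num ) * id - id $]
Step 3: reduce T->F. Stack=[T] ptr=1 lookahead=/ remaining=[/ ( id / id / num + num ) * id - id $]
Step 4: shift /. Stack=[T /] ptr=2 lookahead=( remaining=[( id / id / num + num ) * id - id $]
Step 5: shift (. Stack=[T / (] ptr=3 lookahead=id remaining=[id / id / num + num ) * id - id $]
Step 6: shift id. Stack=[T / ( id] ptr=4 lookahead=/ remaining=[/ id / num + num ) * id - id $]
Step 7: reduce F->id. Stack=[T / ( F] ptr=4 lookahead=/ remaining=[/ id / num + num ) * id - id $]
Step 8: reduce T->F. Stack=[T / ( T] ptr=4 lookahead=/ remaining=[/ id / num + num ) * id - id $]
Step 9: shift /. Stack=[T / ( T /] ptr=5 lookahead=id remaining=[id / num + num ) * id - id $]
Step 10: shift id. Stack=[T / ( T / id] ptr=6 lookahead=/ remaining=[/ num + num ) * id - id $]
Step 11: reduce F->id. Stack=[T / ( T / F] ptr=6 lookahead=/ remaining=[/ num + num ) * id - id $]
Step 12: reduce T->T / F. Stack=[T / ( T] ptr=6 lookahead=/ remaining=[/ num + num ) * id - id $]
Step 13: shift /. Stack=[T / ( T /] ptr=7 lookahead=num remaining=[num + num ) * id - id $]
Step 14: shift num. Stack=[T / ( T / num] ptr=8 lookahead=+ remaining=[+ num ) * id - id $]
Step 15: reduce F->num. Stack=[T / ( T / F] ptr=8 lookahead=+ remaining=[+ num ) * id - id $]
Step 16: reduce T->T / F. Stack=[T / ( T] ptr=8 lookahead=+ remaining=[+ num ) * id - id $]
Step 17: reduce E->T. Stack=[T / ( E] ptr=8 lookahead=+ remaining=[+ num ) * id - id $]
Step 18: shift +. Stack=[T / ( E +] ptr=9 lookahead=num remaining=[num ) * id - id $]
Step 19: shift num. Stack=[T / ( E + num] ptr=10 lookahead=) remaining=[) * id - id $]
Step 20: reduce F->num. Stack=[T / ( E + F] ptr=10 lookahead=) remaining=[) * id - id $]
Step 21: reduce T->F. Stack=[T / ( E + T] ptr=10 lookahead=) remaining=[) * id - id $]
Step 22: reduce E->E + T. Stack=[T / ( E] ptr=10 lookahead=) remaining=[) * id - id $]
Step 23: shift ). Stack=[T / ( E )] ptr=11 lookahead=* remaining=[* id - id $]
Step 24: reduce F->( E ). Stack=[T / F] ptr=11 lookahead=* remaining=[* id - id $]
Step 25: reduce T->T / F. Stack=[T] ptr=11 lookahead=* remaining=[* id - id $]
Step 26: shift *. Stack=[T *] ptr=12 lookahead=id remaining=[id - id $]
Step 27: shift id. Stack=[T * id] ptr=13 lookahead=- remaining=[- id $]
Step 28: reduce F->id. Stack=[T * F] ptr=13 lookahead=- remaining=[- id $]
Step 29: reduce T->T * F. Stack=[T] ptr=13 lookahead=- remaining=[- id $]
Step 30: reduce E->T. Stack=[E] ptr=13 lookahead=- remaining=[- id $]
Step 31: shift -. Stack=[E -] ptr=14 lookahead=id remaining=[id $]
Step 32: shift id. Stack=[E - id] ptr=15 lookahead=$ remaining=[$]
Step 33: reduce F->id. Stack=[E - F] ptr=15 lookahead=$ remaining=[$]
Step 34: reduce T->F. Stack=[E - T] ptr=15 lookahead=$ remaining=[$]
Step 35: reduce E->E - T. Stack=[E] ptr=15 lookahead=$ remaining=[$]
Step 36: accept. Stack=[E] ptr=15 lookahead=$ remaining=[$]

Answer: 36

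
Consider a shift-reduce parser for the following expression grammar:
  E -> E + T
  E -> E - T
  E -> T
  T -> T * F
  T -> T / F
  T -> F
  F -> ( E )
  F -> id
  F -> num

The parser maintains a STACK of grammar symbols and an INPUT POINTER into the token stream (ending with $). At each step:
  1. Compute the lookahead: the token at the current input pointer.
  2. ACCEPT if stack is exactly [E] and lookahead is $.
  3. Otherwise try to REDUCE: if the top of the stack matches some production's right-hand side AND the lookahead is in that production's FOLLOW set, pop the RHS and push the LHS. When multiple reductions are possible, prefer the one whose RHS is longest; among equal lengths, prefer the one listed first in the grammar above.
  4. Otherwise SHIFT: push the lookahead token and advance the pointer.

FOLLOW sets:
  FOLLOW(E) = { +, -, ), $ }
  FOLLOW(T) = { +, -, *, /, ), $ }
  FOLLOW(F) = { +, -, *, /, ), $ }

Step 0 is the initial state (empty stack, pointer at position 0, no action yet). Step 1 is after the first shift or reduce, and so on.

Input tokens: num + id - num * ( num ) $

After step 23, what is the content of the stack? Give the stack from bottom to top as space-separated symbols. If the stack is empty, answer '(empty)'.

Answer: E

Derivation:
Step 1: shift num. Stack=[num] ptr=1 lookahead=+ remaining=[+ id - num * ( num ) $]
Step 2: reduce F->num. Stack=[F] ptr=1 lookahead=+ remaining=[+ id - num * ( num ) $]
Step 3: reduce T->F. Stack=[T] ptr=1 lookahead=+ remaining=[+ id - num * ( num ) $]
Step 4: reduce E->T. Stack=[E] ptr=1 lookahead=+ remaining=[+ id - num * ( num ) $]
Step 5: shift +. Stack=[E +] ptr=2 lookahead=id remaining=[id - num * ( num ) $]
Step 6: shift id. Stack=[E + id] ptr=3 lookahead=- remaining=[- num * ( num ) $]
Step 7: reduce F->id. Stack=[E + F] ptr=3 lookahead=- remaining=[- num * ( num ) $]
Step 8: reduce T->F. Stack=[E + T] ptr=3 lookahead=- remaining=[- num * ( num ) $]
Step 9: reduce E->E + T. Stack=[E] ptr=3 lookahead=- remaining=[- num * ( num ) $]
Step 10: shift -. Stack=[E -] ptr=4 lookahead=num remaining=[num * ( num ) $]
Step 11: shift num. Stack=[E - num] ptr=5 lookahead=* remaining=[* ( num ) $]
Step 12: reduce F->num. Stack=[E - F] ptr=5 lookahead=* remaining=[* ( num ) $]
Step 13: reduce T->F. Stack=[E - T] ptr=5 lookahead=* remaining=[* ( num ) $]
Step 14: shift *. Stack=[E - T *] ptr=6 lookahead=( remaining=[( num ) $]
Step 15: shift (. Stack=[E - T * (] ptr=7 lookahead=num remaining=[num ) $]
Step 16: shift num. Stack=[E - T * ( num] ptr=8 lookahead=) remaining=[) $]
Step 17: reduce F->num. Stack=[E - T * ( F] ptr=8 lookahead=) remaining=[) $]
Step 18: reduce T->F. Stack=[E - T * ( T] ptr=8 lookahead=) remaining=[) $]
Step 19: reduce E->T. Stack=[E - T * ( E] ptr=8 lookahead=) remaining=[) $]
Step 20: shift ). Stack=[E - T * ( E )] ptr=9 lookahead=$ remaining=[$]
Step 21: reduce F->( E ). Stack=[E - T * F] ptr=9 lookahead=$ remaining=[$]
Step 22: reduce T->T * F. Stack=[E - T] ptr=9 lookahead=$ remaining=[$]
Step 23: reduce E->E - T. Stack=[E] ptr=9 lookahead=$ remaining=[$]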